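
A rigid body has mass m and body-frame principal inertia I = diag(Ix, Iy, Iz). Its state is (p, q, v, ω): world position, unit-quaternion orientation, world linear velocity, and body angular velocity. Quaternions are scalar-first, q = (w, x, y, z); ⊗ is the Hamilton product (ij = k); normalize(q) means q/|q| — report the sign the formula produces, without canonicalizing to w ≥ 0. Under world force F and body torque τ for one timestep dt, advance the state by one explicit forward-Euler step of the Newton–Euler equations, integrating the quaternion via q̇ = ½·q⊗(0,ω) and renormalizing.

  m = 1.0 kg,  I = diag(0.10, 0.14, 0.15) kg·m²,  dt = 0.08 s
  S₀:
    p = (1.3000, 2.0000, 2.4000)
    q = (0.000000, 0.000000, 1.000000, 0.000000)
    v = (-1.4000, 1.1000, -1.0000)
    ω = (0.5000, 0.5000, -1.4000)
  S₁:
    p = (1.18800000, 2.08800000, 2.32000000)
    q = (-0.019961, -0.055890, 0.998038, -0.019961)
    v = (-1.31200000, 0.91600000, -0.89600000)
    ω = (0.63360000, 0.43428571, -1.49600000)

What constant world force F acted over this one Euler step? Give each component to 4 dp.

Δv = v₁−v₀ = (0.08800000, -0.18400000, 0.10400000)
F = m·Δv/dt = (1.1000, -2.3000, 1.3000)

F = (1.1000, -2.3000, 1.3000)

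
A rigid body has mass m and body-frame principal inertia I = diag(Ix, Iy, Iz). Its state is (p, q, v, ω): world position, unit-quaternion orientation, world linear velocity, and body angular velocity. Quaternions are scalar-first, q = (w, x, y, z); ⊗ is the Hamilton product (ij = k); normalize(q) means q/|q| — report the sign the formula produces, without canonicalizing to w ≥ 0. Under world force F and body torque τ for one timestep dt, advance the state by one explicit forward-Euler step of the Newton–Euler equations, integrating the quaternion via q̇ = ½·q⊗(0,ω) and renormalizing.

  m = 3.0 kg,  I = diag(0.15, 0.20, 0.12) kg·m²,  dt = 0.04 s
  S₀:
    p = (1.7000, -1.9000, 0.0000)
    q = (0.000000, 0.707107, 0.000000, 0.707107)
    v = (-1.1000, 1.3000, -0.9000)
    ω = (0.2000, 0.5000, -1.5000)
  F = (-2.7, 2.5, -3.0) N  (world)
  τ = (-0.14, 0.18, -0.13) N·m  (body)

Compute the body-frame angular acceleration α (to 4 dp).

α = (-1.3333, 0.9450, -1.1250)

precession coupling ω×(Iω) = (0.0600, -0.0090, 0.0050)
α = I⁻¹(τ − ω×Iω) = (-1.3333, 0.9450, -1.1250)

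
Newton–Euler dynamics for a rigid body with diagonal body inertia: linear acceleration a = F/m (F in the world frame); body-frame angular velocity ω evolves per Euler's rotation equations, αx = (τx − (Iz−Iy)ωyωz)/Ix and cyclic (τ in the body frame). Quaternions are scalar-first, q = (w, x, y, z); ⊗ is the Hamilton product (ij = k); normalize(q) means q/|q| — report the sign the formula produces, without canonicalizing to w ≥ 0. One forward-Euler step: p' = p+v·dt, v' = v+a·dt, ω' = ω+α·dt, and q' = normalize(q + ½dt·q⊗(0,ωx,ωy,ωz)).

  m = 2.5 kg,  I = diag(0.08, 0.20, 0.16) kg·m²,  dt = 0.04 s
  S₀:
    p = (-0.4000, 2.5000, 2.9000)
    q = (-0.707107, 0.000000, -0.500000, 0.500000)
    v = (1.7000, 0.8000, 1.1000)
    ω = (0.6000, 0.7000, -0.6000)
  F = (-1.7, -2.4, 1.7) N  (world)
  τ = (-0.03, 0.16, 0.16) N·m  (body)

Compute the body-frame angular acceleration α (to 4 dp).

α = (-0.5850, 0.6560, 0.6850)

gyro term ω×Iω = (0.0168, 0.0288, 0.0504)
(τ − ω×Iω)/I = (-0.5850, 0.6560, 0.6850)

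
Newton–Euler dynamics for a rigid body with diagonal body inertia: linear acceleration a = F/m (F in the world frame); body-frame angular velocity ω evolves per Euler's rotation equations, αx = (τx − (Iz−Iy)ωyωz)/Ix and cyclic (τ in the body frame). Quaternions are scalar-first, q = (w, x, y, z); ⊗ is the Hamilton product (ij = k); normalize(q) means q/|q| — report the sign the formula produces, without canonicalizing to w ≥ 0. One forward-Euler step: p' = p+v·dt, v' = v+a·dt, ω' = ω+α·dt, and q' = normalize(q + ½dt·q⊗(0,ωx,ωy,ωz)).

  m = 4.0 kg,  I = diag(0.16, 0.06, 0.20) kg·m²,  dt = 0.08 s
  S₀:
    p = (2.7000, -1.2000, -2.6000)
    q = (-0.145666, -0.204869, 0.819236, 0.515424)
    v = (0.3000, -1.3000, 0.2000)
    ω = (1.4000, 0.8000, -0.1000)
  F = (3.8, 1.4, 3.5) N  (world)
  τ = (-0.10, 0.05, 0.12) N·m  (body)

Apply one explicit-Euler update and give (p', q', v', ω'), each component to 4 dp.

p' = (2.7240, -1.3040, -2.5840)
q' = (-0.1580, -0.2323, 0.8409, 0.4626)
v' = (0.3760, -1.2720, 0.2700)
ω' = (1.3556, 0.8592, -0.0072)

a = F/m = (0.9500, 0.3500, 0.8750)
p' = p + v·dt = (2.7240, -1.3040, -2.5840)
v + (F/m)dt = (0.3760, -1.2720, 0.2700)
gyro term ω×Iω = (-0.0112, 0.0056, -0.1120)
α = I⁻¹(τ − ω×Iω) = (-0.5550, 0.7400, 1.1600)
new body rate ω' = (1.3556, 0.8592, -0.0072)
2q̇ = q⊗(0,ω) = (-0.3170298, -0.6981952, 0.5845739, -1.2962590)
q' = normalize(q + ½dt·q⊗(0,ω)) = (-0.1580, -0.2323, 0.8409, 0.4626)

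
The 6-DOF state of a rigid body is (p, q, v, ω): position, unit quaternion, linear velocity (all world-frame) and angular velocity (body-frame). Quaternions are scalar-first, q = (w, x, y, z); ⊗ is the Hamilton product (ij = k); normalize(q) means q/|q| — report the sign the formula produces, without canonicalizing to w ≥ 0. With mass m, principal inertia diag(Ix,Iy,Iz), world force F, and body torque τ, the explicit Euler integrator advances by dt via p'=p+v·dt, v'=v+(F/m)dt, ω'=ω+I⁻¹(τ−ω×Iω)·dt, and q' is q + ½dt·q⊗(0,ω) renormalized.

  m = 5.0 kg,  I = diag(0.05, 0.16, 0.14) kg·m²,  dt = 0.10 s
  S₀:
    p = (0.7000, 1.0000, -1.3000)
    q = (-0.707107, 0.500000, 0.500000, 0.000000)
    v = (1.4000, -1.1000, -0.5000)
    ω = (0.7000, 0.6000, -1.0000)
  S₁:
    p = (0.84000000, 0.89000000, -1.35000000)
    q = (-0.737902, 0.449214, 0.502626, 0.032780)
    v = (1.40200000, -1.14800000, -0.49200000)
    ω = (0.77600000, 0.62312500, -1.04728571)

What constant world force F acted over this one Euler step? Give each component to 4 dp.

v₁ − v₀ = (0.00200000, -0.04800000, 0.00800000)
m·(v₁−v₀)/dt = (0.1000, -2.4000, 0.4000)

F = (0.1000, -2.4000, 0.4000)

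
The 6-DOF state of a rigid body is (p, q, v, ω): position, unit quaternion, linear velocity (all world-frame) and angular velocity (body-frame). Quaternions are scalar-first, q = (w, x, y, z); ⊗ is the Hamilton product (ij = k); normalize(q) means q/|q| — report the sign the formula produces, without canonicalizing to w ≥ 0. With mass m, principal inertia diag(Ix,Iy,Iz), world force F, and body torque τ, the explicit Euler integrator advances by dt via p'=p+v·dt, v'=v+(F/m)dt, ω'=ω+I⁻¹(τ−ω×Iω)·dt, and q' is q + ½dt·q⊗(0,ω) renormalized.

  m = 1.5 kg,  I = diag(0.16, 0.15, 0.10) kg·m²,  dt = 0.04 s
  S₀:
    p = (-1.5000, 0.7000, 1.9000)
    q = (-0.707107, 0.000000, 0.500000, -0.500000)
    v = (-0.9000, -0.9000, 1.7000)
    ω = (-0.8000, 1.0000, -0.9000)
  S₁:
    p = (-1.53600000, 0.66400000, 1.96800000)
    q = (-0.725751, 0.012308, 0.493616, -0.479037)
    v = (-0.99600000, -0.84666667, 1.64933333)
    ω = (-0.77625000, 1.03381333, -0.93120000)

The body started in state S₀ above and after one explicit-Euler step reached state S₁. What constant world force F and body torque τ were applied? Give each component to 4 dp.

Δv = v₁−v₀ = (-0.09600000, 0.05333333, -0.05066667)
applied force F = (-3.6000, 2.0000, -1.9000)
rate change Δω = (0.02375000, 0.03381333, -0.03120000)
τ = I·(Δω/dt) + ω₀×(Iω₀) = (0.1400, 0.1700, -0.0700)

F = (-3.6000, 2.0000, -1.9000)
τ = (0.1400, 0.1700, -0.0700)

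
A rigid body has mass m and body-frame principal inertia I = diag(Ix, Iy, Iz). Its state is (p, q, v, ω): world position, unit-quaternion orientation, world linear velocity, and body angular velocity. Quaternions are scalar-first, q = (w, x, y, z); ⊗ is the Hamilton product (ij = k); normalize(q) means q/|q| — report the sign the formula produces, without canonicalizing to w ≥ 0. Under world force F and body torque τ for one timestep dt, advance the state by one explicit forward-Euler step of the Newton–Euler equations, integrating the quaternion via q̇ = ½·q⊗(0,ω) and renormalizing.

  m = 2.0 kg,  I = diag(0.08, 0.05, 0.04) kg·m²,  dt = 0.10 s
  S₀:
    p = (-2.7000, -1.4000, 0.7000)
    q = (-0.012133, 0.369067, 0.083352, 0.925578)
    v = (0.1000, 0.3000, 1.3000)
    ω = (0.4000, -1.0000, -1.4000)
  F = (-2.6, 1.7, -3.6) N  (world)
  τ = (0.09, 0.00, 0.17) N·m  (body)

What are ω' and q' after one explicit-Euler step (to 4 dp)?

angular accel α = (1.3000, 0.4480, 3.9500)
ω + α·dt = (0.5300, -0.9552, -1.0050)
q⊗(0,ω) = (1.2315344, 0.8040320, 0.8990580, -0.3854216)
q' = normalize(q + ½dt·q⊗(0,ω)) = (0.0493, 0.4077, 0.1278, 0.9028)

ω' = (0.5300, -0.9552, -1.0050)
q' = (0.0493, 0.4077, 0.1278, 0.9028)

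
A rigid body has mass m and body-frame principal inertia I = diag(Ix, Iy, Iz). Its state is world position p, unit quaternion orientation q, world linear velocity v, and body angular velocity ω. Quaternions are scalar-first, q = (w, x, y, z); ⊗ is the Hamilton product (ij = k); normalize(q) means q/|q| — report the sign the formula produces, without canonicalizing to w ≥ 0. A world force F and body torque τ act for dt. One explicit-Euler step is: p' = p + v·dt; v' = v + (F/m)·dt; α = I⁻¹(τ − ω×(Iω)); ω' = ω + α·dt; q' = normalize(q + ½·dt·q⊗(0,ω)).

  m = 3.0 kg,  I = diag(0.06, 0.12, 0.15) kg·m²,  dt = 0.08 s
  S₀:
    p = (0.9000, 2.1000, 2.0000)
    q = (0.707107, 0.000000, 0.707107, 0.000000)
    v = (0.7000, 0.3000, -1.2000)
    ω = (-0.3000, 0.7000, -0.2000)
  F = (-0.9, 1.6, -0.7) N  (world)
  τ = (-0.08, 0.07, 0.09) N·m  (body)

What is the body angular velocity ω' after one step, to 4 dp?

ω' = (-0.4011, 0.7503, -0.1453)

precession coupling ω×(Iω) = (-0.0042, -0.0054, -0.0126)
(τ − ω×Iω)/I = (-1.2633, 0.6283, 0.6840)
ω + α·dt = (-0.4011, 0.7503, -0.1453)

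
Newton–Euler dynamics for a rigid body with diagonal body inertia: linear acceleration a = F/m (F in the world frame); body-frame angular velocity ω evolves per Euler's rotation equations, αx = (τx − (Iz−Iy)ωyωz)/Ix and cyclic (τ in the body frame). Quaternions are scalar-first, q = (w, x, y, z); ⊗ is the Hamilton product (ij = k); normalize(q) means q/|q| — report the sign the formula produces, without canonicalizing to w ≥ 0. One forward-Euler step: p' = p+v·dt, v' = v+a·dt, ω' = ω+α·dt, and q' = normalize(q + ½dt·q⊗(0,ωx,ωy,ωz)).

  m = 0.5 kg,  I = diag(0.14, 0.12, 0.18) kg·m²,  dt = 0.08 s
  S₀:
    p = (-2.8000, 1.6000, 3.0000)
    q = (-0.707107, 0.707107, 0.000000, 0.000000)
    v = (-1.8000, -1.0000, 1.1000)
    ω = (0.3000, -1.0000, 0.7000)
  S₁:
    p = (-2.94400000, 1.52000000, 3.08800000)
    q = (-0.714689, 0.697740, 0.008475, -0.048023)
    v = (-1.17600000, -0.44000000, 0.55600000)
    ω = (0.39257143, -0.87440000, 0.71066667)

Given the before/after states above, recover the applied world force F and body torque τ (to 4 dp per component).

ω₁ − ω₀ = (0.09257143, 0.12560000, 0.01066667)
applied torque τ = (0.1200, 0.1800, 0.0300)
velocity change Δv = (0.62400000, 0.56000000, -0.54400000)
F = m·Δv/dt = (3.9000, 3.5000, -3.4000)

F = (3.9000, 3.5000, -3.4000)
τ = (0.1200, 0.1800, 0.0300)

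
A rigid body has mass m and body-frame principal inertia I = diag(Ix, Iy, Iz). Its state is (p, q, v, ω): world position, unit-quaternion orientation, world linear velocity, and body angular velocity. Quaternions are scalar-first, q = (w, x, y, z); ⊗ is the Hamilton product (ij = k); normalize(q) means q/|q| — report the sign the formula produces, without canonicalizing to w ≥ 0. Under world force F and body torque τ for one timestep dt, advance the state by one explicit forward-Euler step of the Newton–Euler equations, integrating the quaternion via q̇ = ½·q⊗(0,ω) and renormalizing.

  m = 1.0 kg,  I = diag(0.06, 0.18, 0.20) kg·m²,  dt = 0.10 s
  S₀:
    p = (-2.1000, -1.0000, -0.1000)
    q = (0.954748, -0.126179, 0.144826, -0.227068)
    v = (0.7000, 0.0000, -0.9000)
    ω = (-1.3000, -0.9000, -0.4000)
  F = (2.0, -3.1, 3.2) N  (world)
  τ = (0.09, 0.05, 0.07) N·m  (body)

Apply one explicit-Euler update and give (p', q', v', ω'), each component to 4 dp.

p' = (-2.0300, -1.0000, -0.1900)
q' = (0.9454, -0.2007, 0.1137, -0.2303)
v' = (0.9000, -0.3100, -0.5800)
ω' = (-1.1620, -0.8318, -0.4352)

p' = p + v·dt = (-2.0300, -1.0000, -0.1900)
v' = v + a·dt = (0.9000, -0.3100, -0.5800)
precession coupling ω×(Iω) = (0.0072, -0.0728, 0.1404)
α = I⁻¹(τ − ω×Iω) = (1.3800, 0.6822, -0.3520)
ω' = ω + α·dt = (-1.1620, -0.8318, -0.4352)
2q̇ = q⊗(0,ω) = (-0.1245165, -1.5034640, -0.6145564, -0.0800643)
q' = normalize(q + ½dt·q⊗(0,ω)) = (0.9454, -0.2007, 0.1137, -0.2303)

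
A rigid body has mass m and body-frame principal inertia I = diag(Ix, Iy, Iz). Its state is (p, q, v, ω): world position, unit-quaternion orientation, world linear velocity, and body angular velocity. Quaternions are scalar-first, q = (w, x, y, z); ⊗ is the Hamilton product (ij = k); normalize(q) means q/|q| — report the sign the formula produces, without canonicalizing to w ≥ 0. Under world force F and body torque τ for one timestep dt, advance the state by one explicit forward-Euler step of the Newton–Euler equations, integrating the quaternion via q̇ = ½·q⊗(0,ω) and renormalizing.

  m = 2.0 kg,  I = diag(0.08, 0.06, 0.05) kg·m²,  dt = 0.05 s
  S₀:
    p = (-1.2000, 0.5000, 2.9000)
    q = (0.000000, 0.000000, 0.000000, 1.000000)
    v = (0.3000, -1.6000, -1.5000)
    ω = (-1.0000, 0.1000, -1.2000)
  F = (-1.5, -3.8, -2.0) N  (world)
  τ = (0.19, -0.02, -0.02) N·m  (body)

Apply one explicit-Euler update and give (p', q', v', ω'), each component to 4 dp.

p + v·dt = (-1.1850, 0.4200, 2.8250)
v' = v + a·dt = (0.2625, -1.6950, -1.5500)
ω×(Iω) gyroscopic = (0.0012, 0.0360, 0.0020)
α = I⁻¹(τ − ω×Iω) = (2.3600, -0.9333, -0.4400)
ω' = ω + α·dt = (-0.8820, 0.0533, -1.2220)
q⊗(0,ω) = (1.2000000, -0.1000000, -1.0000000, 0.0000000)
updated quaternion q' = (0.0300, -0.0025, -0.0250, 0.9992)

p' = (-1.1850, 0.4200, 2.8250)
q' = (0.0300, -0.0025, -0.0250, 0.9992)
v' = (0.2625, -1.6950, -1.5500)
ω' = (-0.8820, 0.0533, -1.2220)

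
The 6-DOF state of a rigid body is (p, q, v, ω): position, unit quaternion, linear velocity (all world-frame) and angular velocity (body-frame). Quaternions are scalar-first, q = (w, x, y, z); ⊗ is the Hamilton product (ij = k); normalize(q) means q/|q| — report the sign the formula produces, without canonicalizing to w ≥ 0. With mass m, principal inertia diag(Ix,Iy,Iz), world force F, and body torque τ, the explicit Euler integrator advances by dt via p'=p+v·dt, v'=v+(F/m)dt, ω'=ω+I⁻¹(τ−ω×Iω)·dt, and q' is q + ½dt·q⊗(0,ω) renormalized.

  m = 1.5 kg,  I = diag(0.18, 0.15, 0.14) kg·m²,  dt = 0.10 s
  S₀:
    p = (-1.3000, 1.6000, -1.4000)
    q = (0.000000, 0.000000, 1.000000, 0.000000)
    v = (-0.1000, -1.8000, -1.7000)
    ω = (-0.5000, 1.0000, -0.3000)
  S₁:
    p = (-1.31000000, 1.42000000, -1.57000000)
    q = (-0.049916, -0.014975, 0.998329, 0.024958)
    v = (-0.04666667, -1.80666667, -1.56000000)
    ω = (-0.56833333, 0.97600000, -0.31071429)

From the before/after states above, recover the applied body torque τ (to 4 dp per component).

ω₁ − ω₀ = (-0.06833333, -0.02400000, -0.01071429)
precession coupling = (0.0030, 0.0060, 0.0150)
I·α + gyro = (-0.1200, -0.0300, 0.0000)

τ = (-0.1200, -0.0300, 0.0000)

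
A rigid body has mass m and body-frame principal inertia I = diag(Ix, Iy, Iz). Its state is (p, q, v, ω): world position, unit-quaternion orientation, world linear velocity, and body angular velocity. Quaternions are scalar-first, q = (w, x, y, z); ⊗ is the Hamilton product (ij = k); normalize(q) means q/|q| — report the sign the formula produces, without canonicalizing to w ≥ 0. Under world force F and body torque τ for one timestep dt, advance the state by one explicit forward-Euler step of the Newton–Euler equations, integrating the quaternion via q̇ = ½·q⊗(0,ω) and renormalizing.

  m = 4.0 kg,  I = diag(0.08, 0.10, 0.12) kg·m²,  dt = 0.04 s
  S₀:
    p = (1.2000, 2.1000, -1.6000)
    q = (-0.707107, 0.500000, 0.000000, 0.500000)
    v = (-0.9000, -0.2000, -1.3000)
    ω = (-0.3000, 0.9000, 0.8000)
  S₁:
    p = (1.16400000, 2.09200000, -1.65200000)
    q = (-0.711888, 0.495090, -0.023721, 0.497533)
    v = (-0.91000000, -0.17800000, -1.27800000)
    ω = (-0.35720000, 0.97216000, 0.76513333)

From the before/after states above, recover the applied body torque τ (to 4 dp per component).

τ = (-0.1000, 0.1900, -0.1100)

Δω = ω₁−ω₀ = (-0.05720000, 0.07216000, -0.03486667)
applied torque τ = (-0.1000, 0.1900, -0.1100)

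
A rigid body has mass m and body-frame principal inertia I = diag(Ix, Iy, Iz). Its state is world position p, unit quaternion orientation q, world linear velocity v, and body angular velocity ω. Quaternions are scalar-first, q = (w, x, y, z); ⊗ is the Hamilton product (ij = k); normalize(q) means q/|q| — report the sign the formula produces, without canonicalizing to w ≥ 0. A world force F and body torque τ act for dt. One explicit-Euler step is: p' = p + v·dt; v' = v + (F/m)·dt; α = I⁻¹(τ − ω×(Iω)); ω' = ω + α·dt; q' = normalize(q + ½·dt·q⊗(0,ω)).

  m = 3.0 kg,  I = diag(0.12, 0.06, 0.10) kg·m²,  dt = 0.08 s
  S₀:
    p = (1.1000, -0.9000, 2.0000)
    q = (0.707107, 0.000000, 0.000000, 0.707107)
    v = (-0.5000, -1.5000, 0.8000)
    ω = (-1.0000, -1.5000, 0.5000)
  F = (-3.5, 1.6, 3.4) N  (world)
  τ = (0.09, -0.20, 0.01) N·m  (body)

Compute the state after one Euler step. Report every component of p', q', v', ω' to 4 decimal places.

p' = (1.0600, -1.0200, 2.0640)
q' = (0.6910, 0.0141, -0.0705, 0.7192)
v' = (-0.5933, -1.4573, 0.8907)
ω' = (-0.9200, -1.7533, 0.5800)

a = (-1.1667, 0.5333, 1.1333)
p + v·dt = (1.0600, -1.0200, 2.0640)
new velocity v' = (-0.5933, -1.4573, 0.8907)
gyro term ω×Iω = (-0.0300, -0.0100, -0.0900)
α = I⁻¹(τ − ω×Iω) = (1.0000, -3.1667, 1.0000)
ω' = ω + α·dt = (-0.9200, -1.7533, 0.5800)
2q̇ = q⊗(0,ω) = (-0.3535535, 0.3535535, -1.7677675, 0.3535535)
q + ½dt·q⊗(0,ω), renormalized = (0.6910, 0.0141, -0.0705, 0.7192)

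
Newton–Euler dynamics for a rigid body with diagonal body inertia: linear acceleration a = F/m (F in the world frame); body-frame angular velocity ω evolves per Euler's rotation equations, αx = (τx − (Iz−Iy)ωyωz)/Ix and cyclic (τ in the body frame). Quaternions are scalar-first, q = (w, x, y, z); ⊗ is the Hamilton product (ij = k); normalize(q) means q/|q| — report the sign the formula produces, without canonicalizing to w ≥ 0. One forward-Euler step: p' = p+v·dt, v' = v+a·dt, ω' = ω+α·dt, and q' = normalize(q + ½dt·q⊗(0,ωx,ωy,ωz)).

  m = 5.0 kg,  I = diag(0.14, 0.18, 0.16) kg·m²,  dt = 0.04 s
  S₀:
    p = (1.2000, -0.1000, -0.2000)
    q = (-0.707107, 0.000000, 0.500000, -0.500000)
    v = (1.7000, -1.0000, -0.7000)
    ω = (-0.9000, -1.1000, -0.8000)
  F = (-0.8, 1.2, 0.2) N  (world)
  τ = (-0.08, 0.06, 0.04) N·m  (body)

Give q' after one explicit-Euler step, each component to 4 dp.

2q̇ = q⊗(0,ω) = (0.1500000, -0.3136037, 1.2278177, 1.0156856)
q' = normalize(q + ½dt·q⊗(0,ω)) = (-0.7037, -0.0063, 0.5243, -0.4794)

q' = (-0.7037, -0.0063, 0.5243, -0.4794)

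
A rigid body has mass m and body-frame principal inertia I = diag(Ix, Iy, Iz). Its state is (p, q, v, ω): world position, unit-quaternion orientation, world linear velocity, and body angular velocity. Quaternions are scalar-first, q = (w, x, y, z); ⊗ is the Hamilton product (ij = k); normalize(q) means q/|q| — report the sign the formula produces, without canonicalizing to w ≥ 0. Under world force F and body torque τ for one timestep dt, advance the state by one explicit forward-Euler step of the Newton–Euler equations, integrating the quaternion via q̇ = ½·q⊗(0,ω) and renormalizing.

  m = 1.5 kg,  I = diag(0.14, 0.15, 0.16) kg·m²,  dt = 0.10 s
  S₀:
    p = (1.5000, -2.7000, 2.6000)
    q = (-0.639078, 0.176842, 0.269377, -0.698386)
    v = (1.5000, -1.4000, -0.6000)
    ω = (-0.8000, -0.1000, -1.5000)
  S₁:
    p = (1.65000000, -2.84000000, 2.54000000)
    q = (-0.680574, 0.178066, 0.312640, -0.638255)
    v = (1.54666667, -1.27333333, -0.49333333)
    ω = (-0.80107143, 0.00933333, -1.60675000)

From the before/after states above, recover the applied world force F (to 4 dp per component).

velocity change Δv = (0.04666667, 0.12666667, 0.10666667)
m·(v₁−v₀)/dt = (0.7000, 1.9000, 1.6000)

F = (0.7000, 1.9000, 1.6000)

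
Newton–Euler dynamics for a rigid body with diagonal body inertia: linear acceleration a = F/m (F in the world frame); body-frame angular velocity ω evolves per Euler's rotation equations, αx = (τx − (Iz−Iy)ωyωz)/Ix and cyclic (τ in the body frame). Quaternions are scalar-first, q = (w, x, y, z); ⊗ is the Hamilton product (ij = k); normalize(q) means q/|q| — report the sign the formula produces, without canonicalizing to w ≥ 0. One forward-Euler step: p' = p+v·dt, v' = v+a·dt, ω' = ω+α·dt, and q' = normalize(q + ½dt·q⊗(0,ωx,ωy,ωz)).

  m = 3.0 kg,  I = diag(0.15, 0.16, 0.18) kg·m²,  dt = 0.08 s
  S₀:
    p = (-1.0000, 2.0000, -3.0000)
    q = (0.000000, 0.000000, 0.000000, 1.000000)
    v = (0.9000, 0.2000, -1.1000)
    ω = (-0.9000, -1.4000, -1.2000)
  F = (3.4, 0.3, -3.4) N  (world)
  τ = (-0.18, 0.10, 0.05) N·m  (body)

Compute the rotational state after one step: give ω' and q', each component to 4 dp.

ω×(Iω) gyroscopic = (0.0336, -0.0324, 0.0126)
(τ − ω×Iω)/I = (-1.4240, 0.8275, 0.2078)
new body rate ω' = (-1.0139, -1.3338, -1.1834)
q⊗(0,ω) = (1.2000000, 1.4000000, -0.9000000, 0.0000000)
q + ½dt·q⊗(0,ω), renormalized = (0.0478, 0.0558, -0.0359, 0.9966)

ω' = (-1.0139, -1.3338, -1.1834)
q' = (0.0478, 0.0558, -0.0359, 0.9966)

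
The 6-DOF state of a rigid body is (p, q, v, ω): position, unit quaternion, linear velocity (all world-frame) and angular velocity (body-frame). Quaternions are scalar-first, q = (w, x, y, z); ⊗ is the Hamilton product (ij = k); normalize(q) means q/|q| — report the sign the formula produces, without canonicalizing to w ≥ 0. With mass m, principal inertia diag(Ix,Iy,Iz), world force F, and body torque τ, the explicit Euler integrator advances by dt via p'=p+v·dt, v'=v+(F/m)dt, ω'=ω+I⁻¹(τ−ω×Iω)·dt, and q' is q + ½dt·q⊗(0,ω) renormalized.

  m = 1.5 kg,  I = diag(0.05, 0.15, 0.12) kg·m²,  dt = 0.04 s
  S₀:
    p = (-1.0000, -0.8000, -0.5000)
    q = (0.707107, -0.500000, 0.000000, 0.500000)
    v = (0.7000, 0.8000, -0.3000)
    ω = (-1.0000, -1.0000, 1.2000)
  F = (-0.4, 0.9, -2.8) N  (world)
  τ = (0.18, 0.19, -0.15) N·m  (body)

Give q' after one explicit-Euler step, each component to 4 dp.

Hamilton product q⊗(0,ω) = (-1.1000000, -0.2071070, -0.6071070, 1.3485284)
updated quaternion q' = (0.6846, -0.5038, -0.0121, 0.5266)

q' = (0.6846, -0.5038, -0.0121, 0.5266)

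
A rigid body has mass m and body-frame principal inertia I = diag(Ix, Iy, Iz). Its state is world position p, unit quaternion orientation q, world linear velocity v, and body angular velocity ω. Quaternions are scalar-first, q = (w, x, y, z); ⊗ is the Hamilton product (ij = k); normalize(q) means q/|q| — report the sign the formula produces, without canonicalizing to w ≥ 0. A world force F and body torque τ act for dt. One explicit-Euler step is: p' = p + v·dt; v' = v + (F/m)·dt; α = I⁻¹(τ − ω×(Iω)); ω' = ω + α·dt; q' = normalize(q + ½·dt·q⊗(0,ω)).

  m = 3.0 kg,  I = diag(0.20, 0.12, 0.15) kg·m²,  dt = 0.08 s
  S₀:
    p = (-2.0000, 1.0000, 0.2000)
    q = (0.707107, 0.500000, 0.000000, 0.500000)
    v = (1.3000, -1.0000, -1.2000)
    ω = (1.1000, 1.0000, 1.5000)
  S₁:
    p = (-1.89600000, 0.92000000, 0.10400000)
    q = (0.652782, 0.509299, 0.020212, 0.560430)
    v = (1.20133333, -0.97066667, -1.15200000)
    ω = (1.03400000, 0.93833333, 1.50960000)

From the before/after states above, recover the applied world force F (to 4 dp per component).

F = (-3.7000, 1.1000, 1.8000)

velocity change Δv = (-0.09866667, 0.02933333, 0.04800000)
m·(v₁−v₀)/dt = (-3.7000, 1.1000, 1.8000)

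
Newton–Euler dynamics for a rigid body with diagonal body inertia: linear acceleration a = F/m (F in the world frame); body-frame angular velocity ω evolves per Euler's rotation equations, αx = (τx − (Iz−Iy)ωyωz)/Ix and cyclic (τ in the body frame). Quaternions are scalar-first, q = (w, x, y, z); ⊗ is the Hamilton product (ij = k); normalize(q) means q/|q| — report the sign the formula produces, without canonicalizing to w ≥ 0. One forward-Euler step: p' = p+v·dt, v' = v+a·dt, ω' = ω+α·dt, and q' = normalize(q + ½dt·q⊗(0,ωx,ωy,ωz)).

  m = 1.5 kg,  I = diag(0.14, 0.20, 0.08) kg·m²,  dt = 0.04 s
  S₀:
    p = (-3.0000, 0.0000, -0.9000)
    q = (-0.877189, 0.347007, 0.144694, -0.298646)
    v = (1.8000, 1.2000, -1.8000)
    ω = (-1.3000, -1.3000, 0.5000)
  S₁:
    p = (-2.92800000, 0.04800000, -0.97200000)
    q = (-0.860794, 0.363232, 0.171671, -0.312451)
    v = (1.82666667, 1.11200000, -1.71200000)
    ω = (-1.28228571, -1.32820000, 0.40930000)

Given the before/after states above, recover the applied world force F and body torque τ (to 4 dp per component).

F = (1.0000, -3.3000, 3.3000)
τ = (0.1400, -0.1800, -0.0800)

Δv = v₁−v₀ = (0.02666667, -0.08800000, 0.08800000)
applied force F = (1.0000, -3.3000, 3.3000)
Δω = ω₁−ω₀ = (0.01771429, -0.02820000, -0.09070000)
precession coupling = (0.0780, -0.0390, 0.1014)
I·α + gyro = (0.1400, -0.1800, -0.0800)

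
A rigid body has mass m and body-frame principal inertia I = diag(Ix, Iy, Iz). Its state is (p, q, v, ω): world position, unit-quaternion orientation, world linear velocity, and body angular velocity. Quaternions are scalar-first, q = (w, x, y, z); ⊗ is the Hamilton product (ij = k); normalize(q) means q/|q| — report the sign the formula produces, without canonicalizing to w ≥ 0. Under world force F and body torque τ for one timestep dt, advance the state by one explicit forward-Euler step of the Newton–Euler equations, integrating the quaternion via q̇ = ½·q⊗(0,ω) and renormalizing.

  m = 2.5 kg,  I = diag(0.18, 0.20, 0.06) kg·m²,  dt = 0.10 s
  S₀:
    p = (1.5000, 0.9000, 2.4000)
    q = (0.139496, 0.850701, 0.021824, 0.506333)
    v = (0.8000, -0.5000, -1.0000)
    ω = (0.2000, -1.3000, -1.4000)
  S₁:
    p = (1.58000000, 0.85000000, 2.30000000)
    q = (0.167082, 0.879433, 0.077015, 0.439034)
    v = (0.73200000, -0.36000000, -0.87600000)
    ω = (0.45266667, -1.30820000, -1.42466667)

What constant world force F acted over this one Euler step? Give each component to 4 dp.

F = (-1.7000, 3.5000, 3.1000)

v₁ − v₀ = (-0.06800000, 0.14000000, 0.12400000)
applied force F = (-1.7000, 3.5000, 3.1000)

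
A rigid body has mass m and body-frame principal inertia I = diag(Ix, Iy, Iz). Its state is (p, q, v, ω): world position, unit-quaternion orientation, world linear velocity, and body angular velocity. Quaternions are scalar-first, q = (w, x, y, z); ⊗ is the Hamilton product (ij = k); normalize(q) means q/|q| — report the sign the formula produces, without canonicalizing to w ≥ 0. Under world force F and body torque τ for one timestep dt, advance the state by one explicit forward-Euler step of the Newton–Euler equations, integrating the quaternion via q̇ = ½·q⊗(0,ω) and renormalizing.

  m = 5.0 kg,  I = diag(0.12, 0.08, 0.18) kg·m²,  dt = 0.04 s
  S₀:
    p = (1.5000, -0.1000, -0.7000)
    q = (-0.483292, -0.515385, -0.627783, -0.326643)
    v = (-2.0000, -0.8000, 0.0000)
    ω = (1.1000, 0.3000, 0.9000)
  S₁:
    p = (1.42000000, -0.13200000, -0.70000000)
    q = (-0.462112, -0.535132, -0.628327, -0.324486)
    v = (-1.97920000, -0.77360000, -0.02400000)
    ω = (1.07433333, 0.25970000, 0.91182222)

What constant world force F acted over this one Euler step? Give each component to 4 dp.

v₁ − v₀ = (0.02080000, 0.02640000, -0.02400000)
applied force F = (2.6000, 3.3000, -3.0000)

F = (2.6000, 3.3000, -3.0000)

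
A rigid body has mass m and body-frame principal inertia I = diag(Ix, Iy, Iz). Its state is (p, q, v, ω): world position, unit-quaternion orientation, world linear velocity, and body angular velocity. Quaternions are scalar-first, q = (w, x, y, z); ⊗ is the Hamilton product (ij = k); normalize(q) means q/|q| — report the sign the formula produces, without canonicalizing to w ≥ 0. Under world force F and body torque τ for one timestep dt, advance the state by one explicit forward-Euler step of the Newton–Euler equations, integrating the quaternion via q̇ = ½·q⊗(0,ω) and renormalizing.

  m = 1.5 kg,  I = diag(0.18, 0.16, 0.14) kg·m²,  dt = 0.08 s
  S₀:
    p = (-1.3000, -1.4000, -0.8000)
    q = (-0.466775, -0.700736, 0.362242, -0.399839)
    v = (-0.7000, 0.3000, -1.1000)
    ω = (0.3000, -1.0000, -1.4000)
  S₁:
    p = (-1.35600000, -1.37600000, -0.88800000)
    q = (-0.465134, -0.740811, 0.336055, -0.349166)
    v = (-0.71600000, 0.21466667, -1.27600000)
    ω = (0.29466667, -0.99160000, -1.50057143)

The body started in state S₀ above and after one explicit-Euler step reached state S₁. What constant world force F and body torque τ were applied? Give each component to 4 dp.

F = (-0.3000, -1.6000, -3.3000)
τ = (-0.0400, 0.0000, -0.1700)

Δv = v₁−v₀ = (-0.01600000, -0.08533333, -0.17600000)
applied force F = (-0.3000, -1.6000, -3.3000)
rate change Δω = (-0.00533333, 0.00840000, -0.10057143)
applied torque τ = (-0.0400, 0.0000, -0.1700)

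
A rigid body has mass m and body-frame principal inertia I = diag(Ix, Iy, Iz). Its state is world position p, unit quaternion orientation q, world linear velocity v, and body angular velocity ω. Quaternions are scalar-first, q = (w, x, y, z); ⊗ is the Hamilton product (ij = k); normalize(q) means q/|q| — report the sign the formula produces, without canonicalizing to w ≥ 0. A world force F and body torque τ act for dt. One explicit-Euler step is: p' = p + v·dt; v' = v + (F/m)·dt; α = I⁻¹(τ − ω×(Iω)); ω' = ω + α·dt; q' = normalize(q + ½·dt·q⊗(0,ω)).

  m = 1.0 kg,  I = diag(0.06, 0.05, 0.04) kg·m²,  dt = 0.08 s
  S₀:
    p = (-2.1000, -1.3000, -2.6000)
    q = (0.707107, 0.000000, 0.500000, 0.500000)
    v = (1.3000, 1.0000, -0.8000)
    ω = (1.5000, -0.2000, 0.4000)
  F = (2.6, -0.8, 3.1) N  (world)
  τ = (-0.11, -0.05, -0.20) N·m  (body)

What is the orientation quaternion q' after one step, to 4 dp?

q' = (0.7017, 0.0543, 0.5233, 0.4804)

Hamilton product q⊗(0,ω) = (-0.1000000, 1.3606605, 0.6085786, -0.4671572)
q + ½dt·q⊗(0,ω), renormalized = (0.7017, 0.0543, 0.5233, 0.4804)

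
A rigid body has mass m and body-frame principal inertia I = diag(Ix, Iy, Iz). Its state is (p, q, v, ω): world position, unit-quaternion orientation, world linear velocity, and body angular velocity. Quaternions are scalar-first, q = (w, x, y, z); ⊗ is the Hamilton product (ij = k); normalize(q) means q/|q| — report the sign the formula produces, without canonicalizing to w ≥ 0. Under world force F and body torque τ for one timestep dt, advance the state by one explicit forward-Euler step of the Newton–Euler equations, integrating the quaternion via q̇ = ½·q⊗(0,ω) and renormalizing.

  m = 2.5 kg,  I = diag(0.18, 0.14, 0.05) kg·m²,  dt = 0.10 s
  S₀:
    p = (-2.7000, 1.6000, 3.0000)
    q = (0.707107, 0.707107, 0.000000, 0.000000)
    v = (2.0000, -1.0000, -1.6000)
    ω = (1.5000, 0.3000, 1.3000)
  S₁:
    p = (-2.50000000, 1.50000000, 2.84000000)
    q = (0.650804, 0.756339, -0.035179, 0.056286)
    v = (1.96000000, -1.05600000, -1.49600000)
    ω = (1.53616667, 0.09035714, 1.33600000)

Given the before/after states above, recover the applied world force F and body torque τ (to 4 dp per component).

F = (-1.0000, -1.4000, 2.6000)
τ = (0.0300, -0.0400, 0.0000)

Δv = v₁−v₀ = (-0.04000000, -0.05600000, 0.10400000)
applied force F = (-1.0000, -1.4000, 2.6000)
rate change Δω = (0.03616667, -0.20964286, 0.03600000)
ω₀×(Iω₀) = (-0.0351, 0.2535, -0.0180)
applied torque τ = (0.0300, -0.0400, 0.0000)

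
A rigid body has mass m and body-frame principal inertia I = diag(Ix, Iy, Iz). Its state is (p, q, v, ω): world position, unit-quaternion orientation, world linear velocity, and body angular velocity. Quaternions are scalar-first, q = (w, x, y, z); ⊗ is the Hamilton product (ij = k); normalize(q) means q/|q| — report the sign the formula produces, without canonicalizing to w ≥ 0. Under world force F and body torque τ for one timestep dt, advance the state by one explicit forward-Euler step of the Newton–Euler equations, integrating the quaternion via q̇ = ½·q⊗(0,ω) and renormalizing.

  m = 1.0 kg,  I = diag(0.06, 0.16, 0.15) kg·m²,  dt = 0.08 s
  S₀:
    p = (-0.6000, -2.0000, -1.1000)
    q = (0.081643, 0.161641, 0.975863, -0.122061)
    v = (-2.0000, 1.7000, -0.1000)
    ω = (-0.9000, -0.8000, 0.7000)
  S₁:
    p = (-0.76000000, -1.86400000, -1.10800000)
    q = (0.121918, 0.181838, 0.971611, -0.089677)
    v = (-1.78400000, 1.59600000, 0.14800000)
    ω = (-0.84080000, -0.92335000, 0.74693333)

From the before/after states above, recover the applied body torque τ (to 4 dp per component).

τ = (0.0500, -0.1900, 0.1600)

rate change Δω = (0.05920000, -0.12335000, 0.04693333)
τ = I·(Δω/dt) + ω₀×(Iω₀) = (0.0500, -0.1900, 0.1600)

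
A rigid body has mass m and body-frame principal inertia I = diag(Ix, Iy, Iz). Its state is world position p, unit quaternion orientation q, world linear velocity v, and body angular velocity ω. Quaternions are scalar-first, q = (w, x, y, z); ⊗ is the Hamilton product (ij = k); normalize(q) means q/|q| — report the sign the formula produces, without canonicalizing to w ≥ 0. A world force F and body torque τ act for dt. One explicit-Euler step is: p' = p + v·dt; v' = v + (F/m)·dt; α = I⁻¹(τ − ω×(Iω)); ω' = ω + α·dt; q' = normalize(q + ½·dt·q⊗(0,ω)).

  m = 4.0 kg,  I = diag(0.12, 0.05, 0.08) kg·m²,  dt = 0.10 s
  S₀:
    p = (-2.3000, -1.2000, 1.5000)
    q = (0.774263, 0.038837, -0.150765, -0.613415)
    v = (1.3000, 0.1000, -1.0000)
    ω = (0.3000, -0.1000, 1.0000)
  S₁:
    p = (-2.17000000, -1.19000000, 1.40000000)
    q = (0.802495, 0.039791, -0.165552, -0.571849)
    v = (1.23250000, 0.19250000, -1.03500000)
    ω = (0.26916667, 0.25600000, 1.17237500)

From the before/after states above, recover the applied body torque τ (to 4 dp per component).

τ = (-0.0400, 0.1900, 0.1400)

Δω = ω₁−ω₀ = (-0.03083333, 0.35600000, 0.17237500)
τ = I·(Δω/dt) + ω₀×(Iω₀) = (-0.0400, 0.1900, 0.1400)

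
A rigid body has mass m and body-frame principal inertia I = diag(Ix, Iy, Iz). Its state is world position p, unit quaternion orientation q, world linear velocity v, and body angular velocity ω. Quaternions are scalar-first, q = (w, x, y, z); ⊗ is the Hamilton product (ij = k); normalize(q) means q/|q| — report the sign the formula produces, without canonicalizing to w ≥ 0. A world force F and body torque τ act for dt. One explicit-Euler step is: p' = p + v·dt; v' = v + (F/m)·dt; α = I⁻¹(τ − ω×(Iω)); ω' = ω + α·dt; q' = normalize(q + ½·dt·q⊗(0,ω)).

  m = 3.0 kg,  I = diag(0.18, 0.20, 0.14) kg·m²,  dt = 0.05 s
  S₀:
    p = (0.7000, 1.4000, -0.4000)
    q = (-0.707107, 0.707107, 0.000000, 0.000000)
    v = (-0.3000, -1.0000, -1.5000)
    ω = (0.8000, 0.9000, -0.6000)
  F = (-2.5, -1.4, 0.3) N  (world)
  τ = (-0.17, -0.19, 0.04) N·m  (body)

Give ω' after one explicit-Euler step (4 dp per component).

gyro term ω×Iω = (0.0324, -0.0192, 0.0144)
(τ − ω×Iω)/I = (-1.1244, -0.8540, 0.1829)
ω' = ω + α·dt = (0.7438, 0.8573, -0.5909)

ω' = (0.7438, 0.8573, -0.5909)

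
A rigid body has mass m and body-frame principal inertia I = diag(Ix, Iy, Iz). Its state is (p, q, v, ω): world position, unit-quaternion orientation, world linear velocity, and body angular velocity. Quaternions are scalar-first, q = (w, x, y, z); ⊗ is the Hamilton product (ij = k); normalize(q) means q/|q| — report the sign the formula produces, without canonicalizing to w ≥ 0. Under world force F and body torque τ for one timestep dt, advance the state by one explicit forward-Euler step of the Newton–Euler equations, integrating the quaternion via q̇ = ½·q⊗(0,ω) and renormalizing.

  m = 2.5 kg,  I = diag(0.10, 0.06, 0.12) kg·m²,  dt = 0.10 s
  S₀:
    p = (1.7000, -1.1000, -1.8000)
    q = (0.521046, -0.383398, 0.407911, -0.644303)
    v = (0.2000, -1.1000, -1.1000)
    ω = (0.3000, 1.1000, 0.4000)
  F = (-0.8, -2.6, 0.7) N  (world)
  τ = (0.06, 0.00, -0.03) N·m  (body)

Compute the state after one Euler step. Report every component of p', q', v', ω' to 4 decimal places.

linear accel F/m = (-0.3200, -1.0400, 0.2800)
p + v·dt = (1.7200, -1.2100, -1.9100)
v + (F/m)dt = (0.1680, -1.2040, -1.0720)
gyro term ω×Iω = (0.0264, -0.0024, -0.0132)
(τ − ω×Iω)/I = (0.3360, 0.0400, -0.1400)
ω' = ω + α·dt = (0.3336, 1.1040, 0.3860)
q⊗(0,ω) = (-0.0759615, 1.0282115, 0.5332189, -0.3356927)
q + ½dt·q⊗(0,ω), renormalized = (0.5163, -0.3314, 0.4338, -0.6599)

p' = (1.7200, -1.2100, -1.9100)
q' = (0.5163, -0.3314, 0.4338, -0.6599)
v' = (0.1680, -1.2040, -1.0720)
ω' = (0.3336, 1.1040, 0.3860)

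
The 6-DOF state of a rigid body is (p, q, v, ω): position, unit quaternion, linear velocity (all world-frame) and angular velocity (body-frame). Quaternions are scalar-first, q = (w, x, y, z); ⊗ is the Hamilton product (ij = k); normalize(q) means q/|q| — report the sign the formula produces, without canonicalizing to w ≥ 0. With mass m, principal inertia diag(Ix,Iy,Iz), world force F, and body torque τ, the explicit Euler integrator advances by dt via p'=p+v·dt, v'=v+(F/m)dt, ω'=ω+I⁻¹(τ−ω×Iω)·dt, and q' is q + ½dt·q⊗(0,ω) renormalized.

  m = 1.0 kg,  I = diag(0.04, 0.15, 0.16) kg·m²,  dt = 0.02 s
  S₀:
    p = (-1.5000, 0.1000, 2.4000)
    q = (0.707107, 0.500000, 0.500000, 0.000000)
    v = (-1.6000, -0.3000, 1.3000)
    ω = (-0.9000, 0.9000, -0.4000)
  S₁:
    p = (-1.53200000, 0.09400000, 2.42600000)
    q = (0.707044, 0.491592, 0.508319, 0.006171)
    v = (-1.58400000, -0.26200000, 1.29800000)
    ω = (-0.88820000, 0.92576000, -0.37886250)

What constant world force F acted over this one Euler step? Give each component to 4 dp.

F = (0.8000, 1.9000, -0.1000)

Δv = v₁−v₀ = (0.01600000, 0.03800000, -0.00200000)
F = m·Δv/dt = (0.8000, 1.9000, -0.1000)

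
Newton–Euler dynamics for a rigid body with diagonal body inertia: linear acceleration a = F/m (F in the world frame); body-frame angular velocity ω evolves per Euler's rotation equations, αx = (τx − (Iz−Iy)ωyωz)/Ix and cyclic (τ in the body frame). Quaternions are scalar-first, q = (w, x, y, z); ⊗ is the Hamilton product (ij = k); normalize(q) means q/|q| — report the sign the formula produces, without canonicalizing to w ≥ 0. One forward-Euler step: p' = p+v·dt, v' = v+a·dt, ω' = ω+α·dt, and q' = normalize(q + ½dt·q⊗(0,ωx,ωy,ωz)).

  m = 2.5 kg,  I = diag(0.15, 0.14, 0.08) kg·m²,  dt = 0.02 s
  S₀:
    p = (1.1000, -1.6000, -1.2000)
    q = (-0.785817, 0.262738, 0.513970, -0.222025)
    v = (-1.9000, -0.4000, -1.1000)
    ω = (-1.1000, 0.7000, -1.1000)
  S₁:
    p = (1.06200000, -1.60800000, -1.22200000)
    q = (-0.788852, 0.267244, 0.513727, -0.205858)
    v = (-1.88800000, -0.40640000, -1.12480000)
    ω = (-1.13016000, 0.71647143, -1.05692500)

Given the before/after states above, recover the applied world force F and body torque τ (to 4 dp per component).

F = (1.5000, -0.8000, -3.1000)
τ = (-0.1800, 0.2000, 0.1800)

Δv = v₁−v₀ = (0.01200000, -0.00640000, -0.02480000)
F = m·Δv/dt = (1.5000, -0.8000, -3.1000)
Δω = ω₁−ω₀ = (-0.03016000, 0.01647143, 0.04307500)
gyro term ω₀×Iω₀ = (0.0462, 0.0847, 0.0077)
τ = I·(Δω/dt) + ω₀×(Iω₀) = (-0.1800, 0.2000, 0.1800)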